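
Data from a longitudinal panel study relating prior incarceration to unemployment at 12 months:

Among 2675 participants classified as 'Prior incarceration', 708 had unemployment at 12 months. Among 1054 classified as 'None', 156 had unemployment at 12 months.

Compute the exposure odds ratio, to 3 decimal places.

2.072

From the description: a = 708, b = 1967, c = 156, d = 898.
OR = (a·d)/(b·c) = (708 × 898) / (1967 × 156) = 635784 / 306852 = 2.07196
The odds of unemployment at 12 months are about 2.07 times as high in the prior incarceration group.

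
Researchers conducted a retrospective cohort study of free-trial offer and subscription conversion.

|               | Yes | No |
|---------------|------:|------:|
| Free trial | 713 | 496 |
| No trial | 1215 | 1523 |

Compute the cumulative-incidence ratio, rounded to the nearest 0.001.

1.329

Cells: a = 713, b = 496, c = 1215, d = 1523.
Risk in exposed = 713/1209 = 0.58974; risk in unexposed = 1215/2738 = 0.44375.
RR = 0.58974 / 0.44375 = 1.32899
The risk among the exposed is 1.33 times that among the unexposed.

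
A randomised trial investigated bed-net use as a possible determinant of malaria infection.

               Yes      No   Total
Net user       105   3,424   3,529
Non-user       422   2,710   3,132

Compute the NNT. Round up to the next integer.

10

Risk in treated group = 105/3529 = 0.02975; risk in control = 422/3132 = 0.13474.
Absolute risk reduction = 0.13474 − 0.02975 = 0.10498
NNT = 1 / ARR = 1 / 0.10498 = 9.525 → round up → 10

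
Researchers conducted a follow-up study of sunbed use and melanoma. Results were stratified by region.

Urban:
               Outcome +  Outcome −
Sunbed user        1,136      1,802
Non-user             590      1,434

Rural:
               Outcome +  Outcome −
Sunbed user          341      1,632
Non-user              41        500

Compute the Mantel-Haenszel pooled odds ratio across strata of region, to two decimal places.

1.64

OR_MH = Σ(aᵢdᵢ/nᵢ) / Σ(bᵢcᵢ/nᵢ), where nᵢ is the stratum total.
Stratum 1 (Urban): n = 4962; a·d/n = 1136·1434/4962 = 328.2999; b·c/n = 1802·590/4962 = 214.2644
Stratum 2 (Rural): n = 2514; a·d/n = 341·500/2514 = 67.8202; b·c/n = 1632·41/2514 = 26.6158
OR_MH = (328.2999 + 67.8202) / (214.2644 + 26.6158) = 396.1201 / 240.8802 = 1.64447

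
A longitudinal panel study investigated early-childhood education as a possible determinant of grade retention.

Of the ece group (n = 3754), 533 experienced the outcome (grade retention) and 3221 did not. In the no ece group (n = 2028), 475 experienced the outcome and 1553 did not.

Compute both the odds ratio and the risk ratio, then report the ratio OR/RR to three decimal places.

0.892

From the description: a = 533, b = 3221, c = 475, d = 1553.
OR = (533·1553)/(3221·475) = 827749/1529975 = 0.54102
Risk in exposed = 533/3754 = 0.14198; risk in unexposed = 475/2028 = 0.23422; RR = 0.60619
OR/RR = 0.54102 / 0.60619 = 0.89250
The outcome is not rare, so the OR lies further from 1 than the RR.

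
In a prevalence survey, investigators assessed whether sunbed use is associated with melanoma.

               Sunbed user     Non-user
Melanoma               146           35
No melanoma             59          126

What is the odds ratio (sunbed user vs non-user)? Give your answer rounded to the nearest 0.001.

Reading the table with exposure as columns: a = 146 (Sunbed user, case), b = 59 (Sunbed user, non-case), c = 35 (Non-user, case), d = 126.
OR = (a·d)/(b·c) = (146 × 126) / (59 × 35) = 18396 / 2065 = 8.90847
The odds of melanoma are about 8.91 times as high in the sunbed user group.

8.908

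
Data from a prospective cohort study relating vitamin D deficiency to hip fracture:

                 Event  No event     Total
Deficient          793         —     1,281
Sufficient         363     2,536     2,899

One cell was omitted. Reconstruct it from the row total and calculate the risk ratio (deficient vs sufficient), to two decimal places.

4.94

The missing cell is in the exposed row: 1281 − 793 = 488.
So a = 793, b = 488, c = 363, d = 2536.
RR = [a/(a+b)] / [c/(c+d)] = (793/1281) / (363/2899) = 0.61905/0.12522 = 4.94385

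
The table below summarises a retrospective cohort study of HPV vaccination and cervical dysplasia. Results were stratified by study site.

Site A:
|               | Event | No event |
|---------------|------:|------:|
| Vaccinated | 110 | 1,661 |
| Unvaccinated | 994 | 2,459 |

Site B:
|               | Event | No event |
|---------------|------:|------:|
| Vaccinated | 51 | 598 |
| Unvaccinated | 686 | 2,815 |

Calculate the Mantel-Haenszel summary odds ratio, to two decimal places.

0.21

OR_MH = Σ(aᵢdᵢ/nᵢ) / Σ(bᵢcᵢ/nᵢ), where nᵢ is the stratum total.
Stratum 1 (Site A): n = 5224; a·d/n = 110·2459/5224 = 51.7783; b·c/n = 1661·994/5224 = 316.0479
Stratum 2 (Site B): n = 4150; a·d/n = 51·2815/4150 = 34.5940; b·c/n = 598·686/4150 = 98.8501
OR_MH = (51.7783 + 34.5940) / (316.0479 + 98.8501) = 86.3723 / 414.8980 = 0.20818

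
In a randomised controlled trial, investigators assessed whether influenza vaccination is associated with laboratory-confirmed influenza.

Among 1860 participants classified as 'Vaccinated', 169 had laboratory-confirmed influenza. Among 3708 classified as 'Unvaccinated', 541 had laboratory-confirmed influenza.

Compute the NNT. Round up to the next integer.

Risk in treated group = 169/1860 = 0.09086; risk in control = 541/3708 = 0.14590.
Absolute risk reduction = 0.14590 − 0.09086 = 0.05504
NNT = 1 / ARR = 1 / 0.05504 = 18.168 → round up → 19

19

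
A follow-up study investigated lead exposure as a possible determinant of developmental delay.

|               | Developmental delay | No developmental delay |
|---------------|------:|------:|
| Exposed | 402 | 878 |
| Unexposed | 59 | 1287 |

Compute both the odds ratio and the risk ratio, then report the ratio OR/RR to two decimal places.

Cells: a = 402, b = 878, c = 59, d = 1287.
OR = (402·1287)/(878·59) = 517374/51802 = 9.98753
Risk in exposed = 402/1280 = 0.31406; risk in unexposed = 59/1346 = 0.04383; RR = 7.16488
OR/RR = 9.98753 / 7.16488 = 1.39396
The outcome is not rare, so the OR lies further from 1 than the RR.

1.39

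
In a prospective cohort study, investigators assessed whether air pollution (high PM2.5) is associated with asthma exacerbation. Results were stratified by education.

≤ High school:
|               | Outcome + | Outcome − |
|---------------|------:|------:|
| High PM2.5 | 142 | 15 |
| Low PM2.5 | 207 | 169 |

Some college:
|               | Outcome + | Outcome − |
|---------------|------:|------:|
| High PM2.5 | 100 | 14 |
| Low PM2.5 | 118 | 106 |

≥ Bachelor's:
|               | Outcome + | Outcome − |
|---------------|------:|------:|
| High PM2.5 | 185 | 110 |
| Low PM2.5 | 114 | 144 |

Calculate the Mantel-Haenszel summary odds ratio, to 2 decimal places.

OR_MH = Σ(aᵢdᵢ/nᵢ) / Σ(bᵢcᵢ/nᵢ), where nᵢ is the stratum total.
Stratum 1 (≤ High school): n = 533; a·d/n = 142·169/533 = 45.0244; b·c/n = 15·207/533 = 5.8255
Stratum 2 (Some college): n = 338; a·d/n = 100·106/338 = 31.3609; b·c/n = 14·118/338 = 4.8876
Stratum 3 (≥ Bachelor's): n = 553; a·d/n = 185·144/553 = 48.1736; b·c/n = 110·114/553 = 22.6763
OR_MH = (45.0244 + 31.3609 + 48.1736) / (5.8255 + 4.8876 + 22.6763) = 124.5589 / 33.3894 = 3.73049

3.73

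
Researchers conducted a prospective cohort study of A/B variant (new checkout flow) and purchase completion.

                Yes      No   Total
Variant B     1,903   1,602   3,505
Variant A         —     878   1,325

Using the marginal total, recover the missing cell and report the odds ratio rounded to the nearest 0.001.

The missing cell is in the unexposed row: 1325 − 878 = 447.
So a = 1903, b = 1602, c = 447, d = 878.
OR = (a·d)/(b·c) = (1903 × 878) / (1602 × 447) = 1670834 / 716094 = 2.33326

2.333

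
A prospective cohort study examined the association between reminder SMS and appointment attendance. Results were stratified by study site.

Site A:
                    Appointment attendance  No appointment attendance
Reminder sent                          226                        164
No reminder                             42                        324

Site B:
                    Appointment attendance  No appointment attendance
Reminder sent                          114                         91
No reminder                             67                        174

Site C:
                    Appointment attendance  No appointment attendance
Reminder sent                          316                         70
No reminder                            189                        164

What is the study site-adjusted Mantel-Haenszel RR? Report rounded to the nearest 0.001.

RR_MH = Σ(aᵢ·n₀ᵢ/nᵢ) / Σ(cᵢ·n₁ᵢ/nᵢ), with n₁ᵢ = aᵢ+bᵢ (exposed), n₀ᵢ = cᵢ+dᵢ (unexposed), nᵢ = n₁ᵢ+n₀ᵢ.
Stratum 1 (Site A): n₁ = 390, n₀ = 366, n = 756; a·n₀/n = 226·366/756 = 109.4127; c·n₁/n = 42·390/756 = 21.6667
Stratum 2 (Site B): n₁ = 205, n₀ = 241, n = 446; a·n₀/n = 114·241/446 = 61.6009; c·n₁/n = 67·205/446 = 30.7960
Stratum 3 (Site C): n₁ = 386, n₀ = 353, n = 739; a·n₀/n = 316·353/739 = 150.9445; c·n₁/n = 189·386/739 = 98.7199
RR_MH = (109.4127 + 61.6009 + 150.9445) / (21.6667 + 30.7960 + 98.7199) = 321.9581 / 151.1825 = 2.12960

2.130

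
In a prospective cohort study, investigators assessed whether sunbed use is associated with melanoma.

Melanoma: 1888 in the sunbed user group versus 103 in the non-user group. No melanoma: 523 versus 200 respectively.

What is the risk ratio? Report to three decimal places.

From the description: a = 1888, b = 523, c = 103, d = 200.
Risk in exposed = 1888/2411 = 0.78308; risk in unexposed = 103/303 = 0.33993.
RR = 0.78308 / 0.33993 = 2.30362
The risk among the exposed is 2.30 times that among the unexposed.

2.304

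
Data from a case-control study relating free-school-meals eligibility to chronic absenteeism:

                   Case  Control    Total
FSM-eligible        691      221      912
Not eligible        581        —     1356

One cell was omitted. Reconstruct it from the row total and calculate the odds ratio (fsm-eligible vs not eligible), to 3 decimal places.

4.171

The missing cell is in the unexposed row: 1356 − 581 = 775.
So a = 691, b = 221, c = 581, d = 775.
OR = (a·d)/(b·c) = (691 × 775) / (221 × 581) = 535525 / 128401 = 4.17072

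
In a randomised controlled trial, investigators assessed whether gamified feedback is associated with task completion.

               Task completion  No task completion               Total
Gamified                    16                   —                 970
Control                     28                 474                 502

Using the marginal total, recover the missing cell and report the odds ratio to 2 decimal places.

The missing cell is in the exposed row: 970 − 16 = 954.
So a = 16, b = 954, c = 28, d = 474.
OR = (a·d)/(b·c) = (16 × 474) / (954 × 28) = 7584 / 26712 = 0.28392

0.28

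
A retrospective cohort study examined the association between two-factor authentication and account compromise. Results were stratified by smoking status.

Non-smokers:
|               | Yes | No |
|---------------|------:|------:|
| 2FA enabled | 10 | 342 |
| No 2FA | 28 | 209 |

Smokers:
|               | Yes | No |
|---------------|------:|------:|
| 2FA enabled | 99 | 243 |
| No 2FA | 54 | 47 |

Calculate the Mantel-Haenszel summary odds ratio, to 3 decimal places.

0.306

OR_MH = Σ(aᵢdᵢ/nᵢ) / Σ(bᵢcᵢ/nᵢ), where nᵢ is the stratum total.
Stratum 1 (Non-smokers): n = 589; a·d/n = 10·209/589 = 3.5484; b·c/n = 342·28/589 = 16.2581
Stratum 2 (Smokers): n = 443; a·d/n = 99·47/443 = 10.5034; b·c/n = 243·54/443 = 29.6208
OR_MH = (3.5484 + 10.5034) / (16.2581 + 29.6208) = 14.0518 / 45.8788 = 0.30628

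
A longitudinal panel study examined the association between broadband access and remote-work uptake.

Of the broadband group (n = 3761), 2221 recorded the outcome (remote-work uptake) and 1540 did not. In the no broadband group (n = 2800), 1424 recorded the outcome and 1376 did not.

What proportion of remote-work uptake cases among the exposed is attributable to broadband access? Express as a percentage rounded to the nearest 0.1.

13.9

From the description: a = 2221, b = 1540, c = 1424, d = 1376.
Risk in exposed = 2221/3761 = 0.59053; risk in unexposed = 1424/2800 = 0.50857.
RR = 0.59053/0.50857 = 1.16116
AR% = (RR − 1)/RR × 100 = (1.16116 − 1)/1.16116 × 100 = 13.8795%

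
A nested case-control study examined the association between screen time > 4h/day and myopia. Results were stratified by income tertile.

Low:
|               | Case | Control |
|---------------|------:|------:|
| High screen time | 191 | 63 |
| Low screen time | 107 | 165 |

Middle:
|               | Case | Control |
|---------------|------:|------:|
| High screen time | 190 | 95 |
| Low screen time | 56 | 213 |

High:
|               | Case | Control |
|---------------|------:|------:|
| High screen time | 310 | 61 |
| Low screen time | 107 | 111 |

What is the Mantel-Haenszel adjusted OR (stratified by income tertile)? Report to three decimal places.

5.713

OR_MH = Σ(aᵢdᵢ/nᵢ) / Σ(bᵢcᵢ/nᵢ), where nᵢ is the stratum total.
Stratum 1 (Low): n = 526; a·d/n = 191·165/526 = 59.9144; b·c/n = 63·107/526 = 12.8156
Stratum 2 (Middle): n = 554; a·d/n = 190·213/554 = 73.0505; b·c/n = 95·56/554 = 9.6029
Stratum 3 (High): n = 589; a·d/n = 310·111/589 = 58.4211; b·c/n = 61·107/589 = 11.0815
OR_MH = (59.9144 + 73.0505 + 58.4211) / (12.8156 + 9.6029 + 11.0815) = 191.3860 / 33.5000 = 5.71302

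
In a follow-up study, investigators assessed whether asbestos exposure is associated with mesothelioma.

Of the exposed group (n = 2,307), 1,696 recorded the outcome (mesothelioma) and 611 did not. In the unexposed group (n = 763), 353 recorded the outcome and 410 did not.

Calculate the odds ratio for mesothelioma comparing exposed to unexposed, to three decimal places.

From the description: a = 1696, b = 611, c = 353, d = 410.
OR = (a·d)/(b·c) = (1696 × 410) / (611 × 353) = 695360 / 215683 = 3.22399
The odds of mesothelioma are about 3.22 times as high in the exposed group.

3.224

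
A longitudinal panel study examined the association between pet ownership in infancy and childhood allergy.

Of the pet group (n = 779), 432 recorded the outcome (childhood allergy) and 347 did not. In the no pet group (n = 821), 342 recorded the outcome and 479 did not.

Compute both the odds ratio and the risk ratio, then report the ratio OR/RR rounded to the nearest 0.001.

1.310

From the description: a = 432, b = 347, c = 342, d = 479.
OR = (432·479)/(347·342) = 206928/118674 = 1.74367
Risk in exposed = 432/779 = 0.55456; risk in unexposed = 342/821 = 0.41657; RR = 1.33126
OR/RR = 1.74367 / 1.33126 = 1.30979
The outcome is not rare, so the OR lies further from 1 than the RR.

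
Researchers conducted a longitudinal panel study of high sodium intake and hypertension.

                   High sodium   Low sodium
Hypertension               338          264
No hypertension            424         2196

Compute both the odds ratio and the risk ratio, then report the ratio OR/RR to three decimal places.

Reading the table with exposure as columns: a = 338 (High sodium, case), b = 424 (High sodium, non-case), c = 264 (Low sodium, case), d = 2196.
OR = (338·2196)/(424·264) = 742248/111936 = 6.63100
Risk in exposed = 338/762 = 0.44357; risk in unexposed = 264/2460 = 0.10732; RR = 4.13326
OR/RR = 6.63100 / 4.13326 = 1.60430
The outcome is not rare, so the OR lies further from 1 than the RR.

1.604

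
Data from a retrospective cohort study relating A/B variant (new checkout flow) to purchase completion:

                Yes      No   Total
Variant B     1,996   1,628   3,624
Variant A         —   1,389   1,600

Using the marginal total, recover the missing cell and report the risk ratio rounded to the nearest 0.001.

The missing cell is in the unexposed row: 1600 − 1389 = 211.
So a = 1996, b = 1628, c = 211, d = 1389.
RR = [a/(a+b)] / [c/(c+d)] = (1996/3624) / (211/1600) = 0.55077/0.13187 = 4.17647

4.176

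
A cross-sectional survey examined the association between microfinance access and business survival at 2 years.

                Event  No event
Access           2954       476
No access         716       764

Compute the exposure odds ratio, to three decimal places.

6.622

Cells: a = 2954, b = 476, c = 716, d = 764.
OR = (a·d)/(b·c) = (2954 × 764) / (476 × 716) = 2256856 / 340816 = 6.62192
The odds of business survival at 2 years are about 6.62 times as high in the access group.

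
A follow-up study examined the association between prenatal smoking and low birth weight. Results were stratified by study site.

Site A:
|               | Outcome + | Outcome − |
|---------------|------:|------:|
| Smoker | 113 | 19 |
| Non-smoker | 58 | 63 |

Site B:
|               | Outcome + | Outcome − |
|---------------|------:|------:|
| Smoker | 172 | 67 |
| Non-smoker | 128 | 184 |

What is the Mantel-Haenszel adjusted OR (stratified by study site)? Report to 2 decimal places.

OR_MH = Σ(aᵢdᵢ/nᵢ) / Σ(bᵢcᵢ/nᵢ), where nᵢ is the stratum total.
Stratum 1 (Site A): n = 253; a·d/n = 113·63/253 = 28.1383; b·c/n = 19·58/253 = 4.3557
Stratum 2 (Site B): n = 551; a·d/n = 172·184/551 = 57.4374; b·c/n = 67·128/551 = 15.5644
OR_MH = (28.1383 + 57.4374) / (4.3557 + 15.5644) = 85.5757 / 19.9202 = 4.29594

4.30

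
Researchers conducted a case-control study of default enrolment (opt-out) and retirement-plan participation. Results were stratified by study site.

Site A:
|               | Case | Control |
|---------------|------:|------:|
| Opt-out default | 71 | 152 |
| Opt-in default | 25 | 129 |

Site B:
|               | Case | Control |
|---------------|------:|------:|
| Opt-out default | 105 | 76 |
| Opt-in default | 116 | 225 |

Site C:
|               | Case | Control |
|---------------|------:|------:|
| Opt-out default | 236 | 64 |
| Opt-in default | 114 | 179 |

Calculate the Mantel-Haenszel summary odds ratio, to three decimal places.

3.585

OR_MH = Σ(aᵢdᵢ/nᵢ) / Σ(bᵢcᵢ/nᵢ), where nᵢ is the stratum total.
Stratum 1 (Site A): n = 377; a·d/n = 71·129/377 = 24.2944; b·c/n = 152·25/377 = 10.0796
Stratum 2 (Site B): n = 522; a·d/n = 105·225/522 = 45.2586; b·c/n = 76·116/522 = 16.8889
Stratum 3 (Site C): n = 593; a·d/n = 236·179/593 = 71.2378; b·c/n = 64·114/593 = 12.3035
OR_MH = (24.2944 + 45.2586 + 71.2378) / (10.0796 + 16.8889 + 12.3035) = 140.7908 / 39.2720 = 3.58502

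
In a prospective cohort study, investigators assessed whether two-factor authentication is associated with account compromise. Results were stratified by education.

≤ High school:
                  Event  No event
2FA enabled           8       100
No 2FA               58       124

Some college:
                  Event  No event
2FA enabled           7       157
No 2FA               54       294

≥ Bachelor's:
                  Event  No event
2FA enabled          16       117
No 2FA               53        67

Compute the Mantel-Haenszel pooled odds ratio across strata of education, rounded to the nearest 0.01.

OR_MH = Σ(aᵢdᵢ/nᵢ) / Σ(bᵢcᵢ/nᵢ), where nᵢ is the stratum total.
Stratum 1 (≤ High school): n = 290; a·d/n = 8·124/290 = 3.4207; b·c/n = 100·58/290 = 20.0000
Stratum 2 (Some college): n = 512; a·d/n = 7·294/512 = 4.0195; b·c/n = 157·54/512 = 16.5586
Stratum 3 (≥ Bachelor's): n = 253; a·d/n = 16·67/253 = 4.2372; b·c/n = 117·53/253 = 24.5099
OR_MH = (3.4207 + 4.0195 + 4.2372) / (20.0000 + 16.5586 + 24.5099) = 11.6774 / 61.0685 = 0.19122

0.19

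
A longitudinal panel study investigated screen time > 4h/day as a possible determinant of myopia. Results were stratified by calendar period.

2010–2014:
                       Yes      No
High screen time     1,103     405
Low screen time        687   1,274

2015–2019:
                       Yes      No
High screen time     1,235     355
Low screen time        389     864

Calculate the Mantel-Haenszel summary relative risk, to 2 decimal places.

RR_MH = Σ(aᵢ·n₀ᵢ/nᵢ) / Σ(cᵢ·n₁ᵢ/nᵢ), with n₁ᵢ = aᵢ+bᵢ (exposed), n₀ᵢ = cᵢ+dᵢ (unexposed), nᵢ = n₁ᵢ+n₀ᵢ.
Stratum 1 (2010–2014): n₁ = 1508, n₀ = 1961, n = 3469; a·n₀/n = 1103·1961/3469 = 623.5177; c·n₁/n = 687·1508/3469 = 298.6440
Stratum 2 (2015–2019): n₁ = 1590, n₀ = 1253, n = 2843; a·n₀/n = 1235·1253/2843 = 544.3036; c·n₁/n = 389·1590/2843 = 217.5554
RR_MH = (623.5177 + 544.3036) / (298.6440 + 217.5554) = 1167.8213 / 516.1994 = 2.26235

2.26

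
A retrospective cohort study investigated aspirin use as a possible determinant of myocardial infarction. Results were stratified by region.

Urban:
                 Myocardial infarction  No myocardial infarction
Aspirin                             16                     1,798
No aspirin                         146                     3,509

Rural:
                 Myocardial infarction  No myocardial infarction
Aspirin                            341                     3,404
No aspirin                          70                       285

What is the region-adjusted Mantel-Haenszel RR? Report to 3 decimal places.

RR_MH = Σ(aᵢ·n₀ᵢ/nᵢ) / Σ(cᵢ·n₁ᵢ/nᵢ), with n₁ᵢ = aᵢ+bᵢ (exposed), n₀ᵢ = cᵢ+dᵢ (unexposed), nᵢ = n₁ᵢ+n₀ᵢ.
Stratum 1 (Urban): n₁ = 1814, n₀ = 3655, n = 5469; a·n₀/n = 16·3655/5469 = 10.6930; c·n₁/n = 146·1814/5469 = 48.4264
Stratum 2 (Rural): n₁ = 3745, n₀ = 355, n = 4100; a·n₀/n = 341·355/4100 = 29.5256; c·n₁/n = 70·3745/4100 = 63.9390
RR_MH = (10.6930 + 29.5256) / (48.4264 + 63.9390) = 40.2186 / 112.3654 = 0.35793

0.358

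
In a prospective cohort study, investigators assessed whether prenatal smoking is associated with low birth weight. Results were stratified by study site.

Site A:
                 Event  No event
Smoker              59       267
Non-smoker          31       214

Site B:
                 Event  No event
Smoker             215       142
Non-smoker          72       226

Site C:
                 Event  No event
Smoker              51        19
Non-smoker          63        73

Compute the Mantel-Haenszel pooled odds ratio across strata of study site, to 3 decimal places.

3.184

OR_MH = Σ(aᵢdᵢ/nᵢ) / Σ(bᵢcᵢ/nᵢ), where nᵢ is the stratum total.
Stratum 1 (Site A): n = 571; a·d/n = 59·214/571 = 22.1121; b·c/n = 267·31/571 = 14.4956
Stratum 2 (Site B): n = 655; a·d/n = 215·226/655 = 74.1832; b·c/n = 142·72/655 = 15.6092
Stratum 3 (Site C): n = 206; a·d/n = 51·73/206 = 18.0728; b·c/n = 19·63/206 = 5.8107
OR_MH = (22.1121 + 74.1832 + 18.0728) / (14.4956 + 15.6092 + 5.8107) = 114.3681 / 35.9155 = 3.18437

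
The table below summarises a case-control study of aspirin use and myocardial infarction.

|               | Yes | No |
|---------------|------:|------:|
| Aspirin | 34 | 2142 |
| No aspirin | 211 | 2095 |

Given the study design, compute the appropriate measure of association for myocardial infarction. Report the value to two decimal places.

0.16

Cells: a = 34, b = 2142, c = 211, d = 2095.
This is a case-control study: participants were sampled on outcome status, so risks in the source population cannot be estimated directly — relative risk is not valid here. The odds ratio is the appropriate measure.
OR = (a·d)/(b·c) = (34 × 2095) / (2142 × 211) = 71230 / 451962 = 0.15760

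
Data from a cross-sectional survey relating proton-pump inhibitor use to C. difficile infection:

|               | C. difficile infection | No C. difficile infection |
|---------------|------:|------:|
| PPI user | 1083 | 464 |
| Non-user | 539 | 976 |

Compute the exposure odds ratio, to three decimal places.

Cells: a = 1083, b = 464, c = 539, d = 976.
OR = (a·d)/(b·c) = (1083 × 976) / (464 × 539) = 1057008 / 250096 = 4.22641
The odds of C. difficile infection are about 4.23 times as high in the ppi user group.

4.226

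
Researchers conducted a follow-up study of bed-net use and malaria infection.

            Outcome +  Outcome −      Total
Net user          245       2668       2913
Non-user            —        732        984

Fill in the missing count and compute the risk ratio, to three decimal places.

The missing cell is in the unexposed row: 984 − 732 = 252.
So a = 245, b = 2668, c = 252, d = 732.
RR = [a/(a+b)] / [c/(c+d)] = (245/2913) / (252/984) = 0.08411/0.25610 = 0.32841

0.328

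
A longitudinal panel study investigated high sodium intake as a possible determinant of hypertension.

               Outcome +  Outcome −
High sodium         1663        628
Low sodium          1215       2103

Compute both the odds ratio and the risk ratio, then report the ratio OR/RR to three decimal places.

2.312

Cells: a = 1663, b = 628, c = 1215, d = 2103.
OR = (1663·2103)/(628·1215) = 3497289/763020 = 4.58348
Risk in exposed = 1663/2291 = 0.72588; risk in unexposed = 1215/3318 = 0.36618; RR = 1.98229
OR/RR = 4.58348 / 1.98229 = 2.31222
The outcome is not rare, so the OR lies further from 1 than the RR.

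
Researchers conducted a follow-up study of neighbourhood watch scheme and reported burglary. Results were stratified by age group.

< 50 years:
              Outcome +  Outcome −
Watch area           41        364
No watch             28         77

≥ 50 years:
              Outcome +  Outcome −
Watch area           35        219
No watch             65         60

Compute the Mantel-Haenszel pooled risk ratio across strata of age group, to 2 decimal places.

0.30

RR_MH = Σ(aᵢ·n₀ᵢ/nᵢ) / Σ(cᵢ·n₁ᵢ/nᵢ), with n₁ᵢ = aᵢ+bᵢ (exposed), n₀ᵢ = cᵢ+dᵢ (unexposed), nᵢ = n₁ᵢ+n₀ᵢ.
Stratum 1 (< 50 years): n₁ = 405, n₀ = 105, n = 510; a·n₀/n = 41·105/510 = 8.4412; c·n₁/n = 28·405/510 = 22.2353
Stratum 2 (≥ 50 years): n₁ = 254, n₀ = 125, n = 379; a·n₀/n = 35·125/379 = 11.5435; c·n₁/n = 65·254/379 = 43.5620
RR_MH = (8.4412 + 11.5435) / (22.2353 + 43.5620) = 19.9847 / 65.7973 = 0.30373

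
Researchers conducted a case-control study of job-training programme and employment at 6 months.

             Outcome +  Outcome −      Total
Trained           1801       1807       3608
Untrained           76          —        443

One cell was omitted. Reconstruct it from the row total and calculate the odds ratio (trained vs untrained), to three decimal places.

4.813

The missing cell is in the unexposed row: 443 − 76 = 367.
So a = 1801, b = 1807, c = 76, d = 367.
OR = (a·d)/(b·c) = (1801 × 367) / (1807 × 76) = 660967 / 137332 = 4.81291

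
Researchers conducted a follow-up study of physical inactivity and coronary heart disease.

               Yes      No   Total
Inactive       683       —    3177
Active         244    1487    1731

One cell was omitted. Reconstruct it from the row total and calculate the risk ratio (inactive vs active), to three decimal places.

The missing cell is in the exposed row: 3177 − 683 = 2494.
So a = 683, b = 2494, c = 244, d = 1487.
RR = [a/(a+b)] / [c/(c+d)] = (683/3177) / (244/1731) = 0.21498/0.14096 = 1.52514

1.525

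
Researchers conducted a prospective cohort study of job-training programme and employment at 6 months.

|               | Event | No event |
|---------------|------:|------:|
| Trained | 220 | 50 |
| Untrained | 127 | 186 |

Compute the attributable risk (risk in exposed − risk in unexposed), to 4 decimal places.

0.4091

Cells: a = 220, b = 50, c = 127, d = 186.
Risk in exposed = 220/270 = 0.814815; risk in unexposed = 127/313 = 0.405751.
Risk difference = 0.814815 − 0.405751 = 0.409064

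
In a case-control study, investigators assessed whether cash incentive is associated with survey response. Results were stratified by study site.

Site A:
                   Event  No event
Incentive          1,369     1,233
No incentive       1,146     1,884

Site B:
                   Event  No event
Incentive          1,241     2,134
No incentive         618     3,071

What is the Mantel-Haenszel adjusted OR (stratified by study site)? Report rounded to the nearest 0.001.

2.279

OR_MH = Σ(aᵢdᵢ/nᵢ) / Σ(bᵢcᵢ/nᵢ), where nᵢ is the stratum total.
Stratum 1 (Site A): n = 5632; a·d/n = 1369·1884/5632 = 457.9538; b·c/n = 1233·1146/5632 = 250.8910
Stratum 2 (Site B): n = 7064; a·d/n = 1241·3071/7064 = 539.5117; b·c/n = 2134·618/7064 = 186.6948
OR_MH = (457.9538 + 539.5117) / (250.8910 + 186.6948) = 997.4656 / 437.5858 = 2.27947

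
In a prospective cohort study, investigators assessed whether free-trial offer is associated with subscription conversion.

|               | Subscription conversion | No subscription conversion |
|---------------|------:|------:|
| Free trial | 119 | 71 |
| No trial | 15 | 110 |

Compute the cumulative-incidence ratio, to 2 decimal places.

Cells: a = 119, b = 71, c = 15, d = 110.
Risk in exposed = 119/190 = 0.62632; risk in unexposed = 15/125 = 0.12000.
RR = 0.62632 / 0.12000 = 5.21930
The risk among the exposed is 5.22 times that among the unexposed.

5.22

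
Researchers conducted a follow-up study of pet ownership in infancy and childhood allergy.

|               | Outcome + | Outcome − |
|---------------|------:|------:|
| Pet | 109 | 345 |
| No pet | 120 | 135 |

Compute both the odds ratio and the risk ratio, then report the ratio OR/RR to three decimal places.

Cells: a = 109, b = 345, c = 120, d = 135.
OR = (109·135)/(345·120) = 14715/41400 = 0.35543
Risk in exposed = 109/454 = 0.24009; risk in unexposed = 120/255 = 0.47059; RR = 0.51019
OR/RR = 0.35543 / 0.51019 = 0.69668
The outcome is not rare, so the OR lies further from 1 than the RR.

0.697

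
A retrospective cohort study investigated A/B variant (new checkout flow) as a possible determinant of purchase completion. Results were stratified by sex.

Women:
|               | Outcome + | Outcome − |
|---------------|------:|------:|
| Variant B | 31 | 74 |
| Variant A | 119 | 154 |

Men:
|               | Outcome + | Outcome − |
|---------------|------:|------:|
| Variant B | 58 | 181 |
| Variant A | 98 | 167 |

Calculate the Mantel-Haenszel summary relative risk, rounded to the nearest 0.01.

0.66

RR_MH = Σ(aᵢ·n₀ᵢ/nᵢ) / Σ(cᵢ·n₁ᵢ/nᵢ), with n₁ᵢ = aᵢ+bᵢ (exposed), n₀ᵢ = cᵢ+dᵢ (unexposed), nᵢ = n₁ᵢ+n₀ᵢ.
Stratum 1 (Women): n₁ = 105, n₀ = 273, n = 378; a·n₀/n = 31·273/378 = 22.3889; c·n₁/n = 119·105/378 = 33.0556
Stratum 2 (Men): n₁ = 239, n₀ = 265, n = 504; a·n₀/n = 58·265/504 = 30.4960; c·n₁/n = 98·239/504 = 46.4722
RR_MH = (22.3889 + 30.4960) / (33.0556 + 46.4722) = 52.8849 / 79.5278 = 0.66499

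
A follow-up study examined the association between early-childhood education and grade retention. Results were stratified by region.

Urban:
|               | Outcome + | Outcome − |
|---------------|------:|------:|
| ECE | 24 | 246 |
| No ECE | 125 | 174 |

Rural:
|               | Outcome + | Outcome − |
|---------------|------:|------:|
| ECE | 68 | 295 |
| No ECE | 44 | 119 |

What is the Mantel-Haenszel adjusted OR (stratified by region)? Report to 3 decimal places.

OR_MH = Σ(aᵢdᵢ/nᵢ) / Σ(bᵢcᵢ/nᵢ), where nᵢ is the stratum total.
Stratum 1 (Urban): n = 569; a·d/n = 24·174/569 = 7.3392; b·c/n = 246·125/569 = 54.0422
Stratum 2 (Rural): n = 526; a·d/n = 68·119/526 = 15.3840; b·c/n = 295·44/526 = 24.6768
OR_MH = (7.3392 + 15.3840) / (54.0422 + 24.6768) = 22.7232 / 78.7190 = 0.28866

0.289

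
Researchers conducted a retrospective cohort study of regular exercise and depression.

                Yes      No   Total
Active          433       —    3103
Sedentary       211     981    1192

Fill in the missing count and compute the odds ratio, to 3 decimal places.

0.754

The missing cell is in the exposed row: 3103 − 433 = 2670.
So a = 433, b = 2670, c = 211, d = 981.
OR = (a·d)/(b·c) = (433 × 981) / (2670 × 211) = 424773 / 563370 = 0.75399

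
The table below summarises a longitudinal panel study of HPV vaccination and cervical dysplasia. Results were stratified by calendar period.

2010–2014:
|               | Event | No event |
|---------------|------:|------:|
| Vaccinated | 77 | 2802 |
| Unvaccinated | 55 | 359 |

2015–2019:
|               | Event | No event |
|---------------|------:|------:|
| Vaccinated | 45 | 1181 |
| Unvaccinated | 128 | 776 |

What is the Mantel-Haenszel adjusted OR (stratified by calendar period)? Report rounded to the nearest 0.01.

0.21

OR_MH = Σ(aᵢdᵢ/nᵢ) / Σ(bᵢcᵢ/nᵢ), where nᵢ is the stratum total.
Stratum 1 (2010–2014): n = 3293; a·d/n = 77·359/3293 = 8.3945; b·c/n = 2802·55/3293 = 46.7993
Stratum 2 (2015–2019): n = 2130; a·d/n = 45·776/2130 = 16.3944; b·c/n = 1181·128/2130 = 70.9709
OR_MH = (8.3945 + 16.3944) / (46.7993 + 70.9709) = 24.7888 / 117.7702 = 0.21048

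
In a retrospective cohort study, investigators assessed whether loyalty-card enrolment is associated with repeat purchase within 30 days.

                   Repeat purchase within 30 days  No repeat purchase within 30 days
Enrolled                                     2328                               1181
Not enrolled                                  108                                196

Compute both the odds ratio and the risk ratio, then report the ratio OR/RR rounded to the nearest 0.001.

1.916

Cells: a = 2328, b = 1181, c = 108, d = 196.
OR = (2328·196)/(1181·108) = 456288/127548 = 3.57738
Risk in exposed = 2328/3509 = 0.66344; risk in unexposed = 108/304 = 0.35526; RR = 1.86745
OR/RR = 3.57738 / 1.86745 = 1.91565
The outcome is not rare, so the OR lies further from 1 than the RR.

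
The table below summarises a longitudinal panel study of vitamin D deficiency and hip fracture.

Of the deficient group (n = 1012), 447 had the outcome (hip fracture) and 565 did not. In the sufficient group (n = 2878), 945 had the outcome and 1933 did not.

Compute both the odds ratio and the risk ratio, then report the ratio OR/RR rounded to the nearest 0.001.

1.203

From the description: a = 447, b = 565, c = 945, d = 1933.
OR = (447·1933)/(565·945) = 864051/533925 = 1.61830
Risk in exposed = 447/1012 = 0.44170; risk in unexposed = 945/2878 = 0.32835; RR = 1.34520
OR/RR = 1.61830 / 1.34520 = 1.20302
The outcome is not rare, so the OR lies further from 1 than the RR.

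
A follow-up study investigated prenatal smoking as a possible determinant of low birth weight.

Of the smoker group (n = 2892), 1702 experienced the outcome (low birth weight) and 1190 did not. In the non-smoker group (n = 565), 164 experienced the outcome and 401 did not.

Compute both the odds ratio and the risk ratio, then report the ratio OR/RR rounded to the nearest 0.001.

From the description: a = 1702, b = 1190, c = 164, d = 401.
OR = (1702·401)/(1190·164) = 682502/195160 = 3.49714
Risk in exposed = 1702/2892 = 0.58852; risk in unexposed = 164/565 = 0.29027; RR = 2.02752
OR/RR = 3.49714 / 2.02752 = 1.72483
The outcome is not rare, so the OR lies further from 1 than the RR.

1.725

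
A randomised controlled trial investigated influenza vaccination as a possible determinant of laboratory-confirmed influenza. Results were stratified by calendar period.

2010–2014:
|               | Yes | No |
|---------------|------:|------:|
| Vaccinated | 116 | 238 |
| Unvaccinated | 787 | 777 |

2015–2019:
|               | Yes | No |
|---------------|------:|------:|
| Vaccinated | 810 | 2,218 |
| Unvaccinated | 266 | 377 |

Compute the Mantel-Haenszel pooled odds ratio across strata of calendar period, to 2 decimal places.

0.50

OR_MH = Σ(aᵢdᵢ/nᵢ) / Σ(bᵢcᵢ/nᵢ), where nᵢ is the stratum total.
Stratum 1 (2010–2014): n = 1918; a·d/n = 116·777/1918 = 46.9927; b·c/n = 238·787/1918 = 97.6569
Stratum 2 (2015–2019): n = 3671; a·d/n = 810·377/3671 = 83.1844; b·c/n = 2218·266/3671 = 160.7159
OR_MH = (46.9927 + 83.1844) / (97.6569 + 160.7159) = 130.1771 / 258.3728 = 0.50383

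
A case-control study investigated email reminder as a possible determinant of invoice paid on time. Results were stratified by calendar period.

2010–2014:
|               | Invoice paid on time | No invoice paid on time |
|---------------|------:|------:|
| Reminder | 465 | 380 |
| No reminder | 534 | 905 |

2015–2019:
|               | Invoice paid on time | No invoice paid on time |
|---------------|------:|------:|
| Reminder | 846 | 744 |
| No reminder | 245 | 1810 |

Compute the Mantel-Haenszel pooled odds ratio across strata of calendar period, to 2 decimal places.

4.35

OR_MH = Σ(aᵢdᵢ/nᵢ) / Σ(bᵢcᵢ/nᵢ), where nᵢ is the stratum total.
Stratum 1 (2010–2014): n = 2284; a·d/n = 465·905/2284 = 184.2491; b·c/n = 380·534/2284 = 88.8441
Stratum 2 (2015–2019): n = 3645; a·d/n = 846·1810/3645 = 420.0988; b·c/n = 744·245/3645 = 50.0082
OR_MH = (184.2491 + 420.0988) / (88.8441 + 50.0082) = 604.3479 / 138.8524 = 4.35245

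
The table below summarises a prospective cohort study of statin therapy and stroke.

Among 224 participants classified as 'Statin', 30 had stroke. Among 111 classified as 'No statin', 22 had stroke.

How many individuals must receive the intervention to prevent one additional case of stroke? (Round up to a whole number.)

16

Risk in treated group = 30/224 = 0.13393; risk in control = 22/111 = 0.19820.
Absolute risk reduction = 0.19820 − 0.13393 = 0.06427
NNT = 1 / ARR = 1 / 0.06427 = 15.559 → round up → 16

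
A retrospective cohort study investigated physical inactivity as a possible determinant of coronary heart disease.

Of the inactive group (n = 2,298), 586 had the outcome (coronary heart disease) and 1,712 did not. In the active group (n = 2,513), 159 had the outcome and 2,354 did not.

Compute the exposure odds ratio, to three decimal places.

5.068

From the description: a = 586, b = 1712, c = 159, d = 2354.
OR = (a·d)/(b·c) = (586 × 2354) / (1712 × 159) = 1379444 / 272208 = 5.06761
The odds of coronary heart disease are about 5.07 times as high in the inactive group.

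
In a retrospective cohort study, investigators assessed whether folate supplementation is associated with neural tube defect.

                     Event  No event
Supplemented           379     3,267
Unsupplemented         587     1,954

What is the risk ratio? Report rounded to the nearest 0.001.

0.450

Cells: a = 379, b = 3267, c = 587, d = 1954.
Risk in exposed = 379/3646 = 0.10395; risk in unexposed = 587/2541 = 0.23101.
RR = 0.10395 / 0.23101 = 0.44998
The risk is 55% lower among the exposed than among the unexposed.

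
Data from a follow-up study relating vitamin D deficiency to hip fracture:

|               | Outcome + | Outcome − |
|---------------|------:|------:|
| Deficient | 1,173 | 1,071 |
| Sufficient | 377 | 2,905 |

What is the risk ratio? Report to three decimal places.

Cells: a = 1173, b = 1071, c = 377, d = 2905.
Risk in exposed = 1173/2244 = 0.52273; risk in unexposed = 377/3282 = 0.11487.
RR = 0.52273 / 0.11487 = 4.55064
The risk among the exposed is 4.55 times that among the unexposed.

4.551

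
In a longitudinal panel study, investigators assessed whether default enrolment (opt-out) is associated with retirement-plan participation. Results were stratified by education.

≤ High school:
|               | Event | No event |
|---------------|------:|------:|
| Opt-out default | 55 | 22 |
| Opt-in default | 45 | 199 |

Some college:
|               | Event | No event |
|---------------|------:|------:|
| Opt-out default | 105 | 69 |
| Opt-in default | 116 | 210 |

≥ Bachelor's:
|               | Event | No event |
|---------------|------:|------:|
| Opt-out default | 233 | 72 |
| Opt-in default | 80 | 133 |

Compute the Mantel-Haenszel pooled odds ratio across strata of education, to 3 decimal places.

OR_MH = Σ(aᵢdᵢ/nᵢ) / Σ(bᵢcᵢ/nᵢ), where nᵢ is the stratum total.
Stratum 1 (≤ High school): n = 321; a·d/n = 55·199/321 = 34.0966; b·c/n = 22·45/321 = 3.0841
Stratum 2 (Some college): n = 500; a·d/n = 105·210/500 = 44.1000; b·c/n = 69·116/500 = 16.0080
Stratum 3 (≥ Bachelor's): n = 518; a·d/n = 233·133/518 = 59.8243; b·c/n = 72·80/518 = 11.1197
OR_MH = (34.0966 + 44.1000 + 59.8243) / (3.0841 + 16.0080 + 11.1197) = 138.0209 / 30.2118 = 4.56844

4.568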